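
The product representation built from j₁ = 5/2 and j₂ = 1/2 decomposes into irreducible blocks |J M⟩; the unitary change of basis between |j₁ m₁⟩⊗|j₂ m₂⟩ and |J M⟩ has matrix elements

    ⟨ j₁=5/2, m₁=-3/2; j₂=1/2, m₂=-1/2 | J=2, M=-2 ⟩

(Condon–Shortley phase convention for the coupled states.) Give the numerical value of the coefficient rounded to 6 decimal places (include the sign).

j₁+j₂−J=1  J+j₁−j₂=4  J−j₁+j₂=0  j₁+j₂+J+1=6
(j₁±m₁, j₂±m₂, J±M) = (1,4,0,1,0,4)
P² = 96
sum k=0..0:
  [0] +1/24 = 1/24
S = 1/24
C² = P²·S² = 1/6 ; C = +0.408248

+0.408248  (= +√(1/6))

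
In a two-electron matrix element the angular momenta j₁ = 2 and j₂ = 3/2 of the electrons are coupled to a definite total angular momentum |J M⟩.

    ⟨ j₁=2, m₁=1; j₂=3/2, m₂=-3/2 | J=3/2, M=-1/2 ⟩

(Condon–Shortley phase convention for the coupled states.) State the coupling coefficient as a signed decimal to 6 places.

+0.632456  (= +√(2/5))

triangle: 2!×2!×1!/6! = 4/720
(j±m)!: 3!×1!×0!×3!×1!×2! = 72
prefactor² = (2J+1)×Δ×N² = 8/5
  k=0: +1/(0!×2!×1!×0!×1!×1!) = 1/2
Σ = 1/2  ⇒  CG² = 8/5×(1/2)² = 2/5
CG = +√(2/5) = +0.632456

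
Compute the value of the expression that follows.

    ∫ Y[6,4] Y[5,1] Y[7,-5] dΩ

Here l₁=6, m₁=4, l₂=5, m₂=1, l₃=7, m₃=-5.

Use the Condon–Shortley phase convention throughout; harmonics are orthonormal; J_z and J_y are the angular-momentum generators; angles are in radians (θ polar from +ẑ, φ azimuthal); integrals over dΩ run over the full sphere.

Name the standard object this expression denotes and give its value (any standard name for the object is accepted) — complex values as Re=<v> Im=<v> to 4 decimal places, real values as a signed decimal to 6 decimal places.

This is a Gaunt coefficient — the integral of a triple product of spherical harmonics over the sphere.
m-sum 0 ✓  L=18 even ✓  1≤7≤11 ✓
Π(2lᵢ+1) = 13×11×15 = 2145
triangle coeff Δ(6,5,7) = 1/174594420
Σ_t [0,4]: t=0:+1/4147200 t=1:−1/207360 t=2:+1/82944 t=3:−1/207360 t=4:+1/4147200 = 1/345600
(3j)²=420/46189 [(6 5 7; 0 0 0)], sign=-1
Σ_t [0,2]: t=0:+1/24883200 t=1:−1/3628800 t=2:+1/7741440 = -37/348364800
(3j)²=1369/176358 [(6 5 7; 4 1 -5)], sign=-1
⇒ 4πI² = 205350/1356277
I = (+1)√(205350/1356277/(4π)) = 0.10976610

Gaunt coefficient, +0.109766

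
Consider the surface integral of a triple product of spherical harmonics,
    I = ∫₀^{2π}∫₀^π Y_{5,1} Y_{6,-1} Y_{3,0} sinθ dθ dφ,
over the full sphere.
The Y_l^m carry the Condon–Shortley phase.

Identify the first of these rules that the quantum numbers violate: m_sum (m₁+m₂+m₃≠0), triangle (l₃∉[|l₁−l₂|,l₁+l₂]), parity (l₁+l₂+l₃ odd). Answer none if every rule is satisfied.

none

azimuthal sum: 1 − 1 + 0 = 0  ✓
1 ≤ 3 ≤ 11 (triangle on l)  ✓
L = 5 + 6 + 3 = 14 (even)  ✓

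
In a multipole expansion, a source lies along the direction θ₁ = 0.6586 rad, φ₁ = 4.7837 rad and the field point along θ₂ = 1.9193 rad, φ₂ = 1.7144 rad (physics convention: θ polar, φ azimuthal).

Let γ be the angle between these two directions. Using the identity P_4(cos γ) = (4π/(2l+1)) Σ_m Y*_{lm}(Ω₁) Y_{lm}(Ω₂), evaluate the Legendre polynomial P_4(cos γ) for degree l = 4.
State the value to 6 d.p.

-0.077185

Expand P_4 via completeness: Σ_{m} conj(Y_{4,m}) at Ω₁ times Y_{4,m} at Ω₂ —
  [-4]  conj(Y_{4,-4})(Ω₁) = +0.059575+0.017470i ; Y_{4,-4}(Ω₂) = +0.289914-0.187637i ; Δ = +0.020550-0.006114i
  [-3]  conj(Y_{4,-3})(Ω₁) = -0.048175+0.221741i ; Y_{4,-3}(Ω₂) = -0.148205-0.322463i ; Δ = +0.078643-0.017328i
  [-2]  conj(Y_{4,-2})(Ω₁) = -0.418972-0.060163i ; Y_{4,-2}(Ω₂) = +0.052057-0.015376i ; Δ = -0.022736+0.003310i
  [-1]  conj(Y_{4,-1})(Ω₁) = +0.022484-0.314754i ; Y_{4,-1}(Ω₂) = -0.047452-0.328165i ; Δ = -0.104358+0.007557i
  [+0]  conj(Y_{4,0})(Ω₁) = -0.219190-0.000000i ; Y_{4,0}(Ω₂) = -0.002382+0.000000i ; Δ = +0.000522+0.000000i
  [+1]  conj(Y_{4,1})(Ω₁) = -0.022484-0.314754i ; Y_{4,1}(Ω₂) = +0.047452-0.328165i ; Δ = -0.104358-0.007557i
  [+2]  conj(Y_{4,2})(Ω₁) = -0.418972+0.060163i ; Y_{4,2}(Ω₂) = +0.052057+0.015376i ; Δ = -0.022736-0.003310i
  [+3]  conj(Y_{4,3})(Ω₁) = +0.048175+0.221741i ; Y_{4,3}(Ω₂) = +0.148205-0.322463i ; Δ = +0.078643+0.017328i
  [+4]  conj(Y_{4,4})(Ω₁) = +0.059575-0.017470i ; Y_{4,4}(Ω₂) = +0.289914+0.187637i ; Δ = +0.020550+0.006114i
Accumulated sum -0.055280+0.000000i; after 4π/(2l+1) scaling, -0.077185+0.000000i ⇒ P_4 = -0.077185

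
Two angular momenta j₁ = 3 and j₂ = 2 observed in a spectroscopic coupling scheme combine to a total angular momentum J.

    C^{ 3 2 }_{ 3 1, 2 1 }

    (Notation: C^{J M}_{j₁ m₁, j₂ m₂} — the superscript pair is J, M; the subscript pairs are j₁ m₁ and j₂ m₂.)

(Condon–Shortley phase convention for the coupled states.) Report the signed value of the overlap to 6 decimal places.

-0.500000  (= −√(1/4))

triangle: 2!·4!·2!/9! = 96/362880
(j±m)!: 4!·2!·3!·1!·5!·1! = 34560
prefactor² = (2J+1)·Δ·N² = 64
  k=1: −1/(1!·1!·1!·2!·3!·0!) = -1/12
  k=2: +1/(2!·0!·0!·1!·4!·1!) = 1/48
Σ = -1/16  ⇒  CG² = 64·(-1/16)² = 1/4
CG = −√(1/4) = -0.500000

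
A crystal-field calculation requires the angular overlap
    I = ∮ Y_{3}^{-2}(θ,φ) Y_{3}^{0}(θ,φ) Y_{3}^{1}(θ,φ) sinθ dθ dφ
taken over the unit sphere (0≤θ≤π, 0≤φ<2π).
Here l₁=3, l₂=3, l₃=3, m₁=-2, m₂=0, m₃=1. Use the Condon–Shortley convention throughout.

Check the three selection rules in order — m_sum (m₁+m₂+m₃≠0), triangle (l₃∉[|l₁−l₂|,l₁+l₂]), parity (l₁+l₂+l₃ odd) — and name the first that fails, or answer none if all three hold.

m_sum

Σmᵢ = -1  ✗
l₃∈[|l₁−l₂|,l₁+l₂]=[0,6], have l₃=3
Σlᵢ = 9 ⇒ odd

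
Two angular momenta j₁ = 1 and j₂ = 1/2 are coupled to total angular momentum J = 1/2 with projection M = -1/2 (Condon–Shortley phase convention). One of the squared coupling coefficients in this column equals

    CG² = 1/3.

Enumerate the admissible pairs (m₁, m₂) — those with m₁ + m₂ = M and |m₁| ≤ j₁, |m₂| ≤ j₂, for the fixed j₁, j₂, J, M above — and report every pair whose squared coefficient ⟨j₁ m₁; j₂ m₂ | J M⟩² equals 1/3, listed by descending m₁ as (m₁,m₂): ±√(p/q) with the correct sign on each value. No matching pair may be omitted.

Admissible pairs with m₁+m₂ = M = -1/2: (-1,1/2), (0,-1/2)
  (m₁,m₂)=(0,-1/2): CG² = 1/3, CG = +√(1/3)   ← matches the target
  (m₁,m₂)=(-1,1/2): CG² = 2/3, CG = −√(2/3)
Pairs with CG² = 1/3: (0,-1/2): +√(1/3)

(0,-1/2): +√(1/3)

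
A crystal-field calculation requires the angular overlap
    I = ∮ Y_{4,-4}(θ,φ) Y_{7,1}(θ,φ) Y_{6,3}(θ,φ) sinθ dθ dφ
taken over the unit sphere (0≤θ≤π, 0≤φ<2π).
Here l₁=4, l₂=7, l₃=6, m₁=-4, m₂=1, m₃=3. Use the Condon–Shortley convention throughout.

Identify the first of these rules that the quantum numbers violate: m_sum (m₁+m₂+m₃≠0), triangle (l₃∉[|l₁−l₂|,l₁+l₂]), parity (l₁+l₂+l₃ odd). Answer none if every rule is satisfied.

m₁+m₂+m₃ = -4 + 1 + 3 = 0  ✓
triangle: |4−7|=3 ≤ l₃=6 ≤ 4+7=11  ✓
parity: l₁+l₂+l₃ = 17 is odd  ✗

parity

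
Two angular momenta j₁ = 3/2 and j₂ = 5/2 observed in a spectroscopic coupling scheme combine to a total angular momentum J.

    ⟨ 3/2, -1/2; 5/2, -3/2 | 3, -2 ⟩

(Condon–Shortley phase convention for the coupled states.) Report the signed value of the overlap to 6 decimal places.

+√(1/12) = +0.288675

j₁+j₂−J=1  J+j₁−j₂=2  J−j₁+j₂=4  j₁+j₂+J+1=8
(j₁±m₁, j₂±m₂, J±M) = (1,2,1,4,1,5)
P² = 48
sum k=0..1:
  [0] +1/12 = 1/12
  [1] −1/24 = -1/24
S = 1/24
C² = P²·S² = 1/12 ; C = +0.288675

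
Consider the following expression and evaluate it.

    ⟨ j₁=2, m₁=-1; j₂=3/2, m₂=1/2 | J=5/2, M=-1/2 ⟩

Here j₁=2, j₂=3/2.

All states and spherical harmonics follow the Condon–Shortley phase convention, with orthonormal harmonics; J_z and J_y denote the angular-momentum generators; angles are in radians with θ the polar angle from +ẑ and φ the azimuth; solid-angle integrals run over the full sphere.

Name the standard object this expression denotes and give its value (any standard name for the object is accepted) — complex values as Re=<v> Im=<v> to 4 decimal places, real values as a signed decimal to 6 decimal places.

This is a Clebsch–Gordan (vector-coupling) coefficient.
j₁+j₂−J=1  J+j₁−j₂=3  J−j₁+j₂=2  j₁+j₂+J+1=7
(j₁±m₁, j₂±m₂, J±M) = (1,3,2,1,2,3)
P² = 72/35
sum k=0..1:
  [0] +1/12 = 1/12
  [1] −1/2 = -1/2
S = -5/12
C² = P²·S² = 5/14 ; C = -0.597614

Clebsch–Gordan coefficient, −√(5/14) ≈ -0.597614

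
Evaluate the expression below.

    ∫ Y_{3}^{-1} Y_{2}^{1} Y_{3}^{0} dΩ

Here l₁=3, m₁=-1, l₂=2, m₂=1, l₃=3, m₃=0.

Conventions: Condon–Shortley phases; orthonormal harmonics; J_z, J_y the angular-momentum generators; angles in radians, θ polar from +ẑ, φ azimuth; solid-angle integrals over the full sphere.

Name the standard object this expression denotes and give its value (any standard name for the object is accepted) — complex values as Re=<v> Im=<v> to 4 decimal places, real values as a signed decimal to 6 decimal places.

This is a Gaunt coefficient — the integral of a triple product of spherical harmonics over the sphere.
m-sum 0 ✓  L=8 even ✓  1≤3≤5 ✓
Π(2lᵢ+1) = 7×5×7 = 245
triangle coeff Δ(3,2,3) = 1/3780
Σ_t [0,2]: t=0:+1/24 t=1:−1/4 t=2:+1/24 = -1/6
(3j)²=4/105 [(3 2 3; 0 0 0)], sign=+1
Σ_t [1,2]: t=1:−1/12 t=2:+1/8 = 1/24
(3j)²=1/210 [(3 2 3; -1 1 0)], sign=-1
⇒ 4πI² = 2/45
I = (-1)√(2/45/(4π)) = -0.05947080

Gaunt coefficient, -0.059471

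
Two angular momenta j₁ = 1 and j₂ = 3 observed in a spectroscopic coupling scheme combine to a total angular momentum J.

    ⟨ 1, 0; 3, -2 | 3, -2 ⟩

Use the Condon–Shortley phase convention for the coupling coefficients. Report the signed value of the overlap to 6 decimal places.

j₁+j₂−J=1  J+j₁−j₂=1  J−j₁+j₂=5  j₁+j₂+J+1=8
(j₁±m₁, j₂±m₂, J±M) = (1,1,1,5,1,5)
P² = 300
sum k=0..1:
  [0] +1/24 = 1/24
  [1] −1/120 = -1/120
S = 1/30
C² = P²·S² = 1/3 ; C = +0.577350

+√(1/3) ≈ +0.577350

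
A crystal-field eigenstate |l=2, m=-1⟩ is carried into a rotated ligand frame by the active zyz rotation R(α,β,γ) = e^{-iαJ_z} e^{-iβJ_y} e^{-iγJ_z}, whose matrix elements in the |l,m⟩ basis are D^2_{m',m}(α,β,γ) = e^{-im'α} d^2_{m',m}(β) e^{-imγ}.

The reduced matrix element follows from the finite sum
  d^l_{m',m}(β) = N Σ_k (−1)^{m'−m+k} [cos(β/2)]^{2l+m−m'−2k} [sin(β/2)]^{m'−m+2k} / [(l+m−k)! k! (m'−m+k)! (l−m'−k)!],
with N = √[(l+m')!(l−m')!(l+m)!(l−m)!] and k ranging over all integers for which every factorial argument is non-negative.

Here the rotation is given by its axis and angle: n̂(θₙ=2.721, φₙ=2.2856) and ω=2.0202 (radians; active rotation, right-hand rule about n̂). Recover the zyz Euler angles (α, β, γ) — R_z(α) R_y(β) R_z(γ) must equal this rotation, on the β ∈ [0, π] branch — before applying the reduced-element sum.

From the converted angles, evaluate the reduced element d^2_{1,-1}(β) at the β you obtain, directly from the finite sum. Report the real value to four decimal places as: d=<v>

d=0.3015

Axis–angle → zyz. n̂ = (sinθₙcosφₙ, sinθₙsinφₙ, cosθₙ) = (-0.267629, +0.308358, -0.912847), ω = 2.0202.
R = I cosω + sinω [n̂]ₓ + (1−cosω) n̂n̂ᵀ gives
  R = [-0.331687, +0.703830, +0.628177; -0.940584, -0.298036, -0.162713; +0.072697, -0.644824, +0.760866]
β = atan2(√(R₁₃²+R₂₃²), R₃₃) = 0.706149; α = atan2(R₂₃, R₁₃) mod 2π = 6.029731; γ = atan2(R₃₂, −R₃₁) mod 2π = 4.600124
d^2_{1,-1}(β=0.7061) via the finite sum:
With c≡cos(β/2)=0.938314 and s≡sin(β/2)=0.345784, N=[6·1·1·6]^{1/2}=6.000000
k∈{0,1} keeps every argument non-negative
  k=0: (−1)^2·6.0000/(2)·0.9383^2·0.3458^2 = +0.315812
  k=1: (−1)^3·6.0000/(6)·0.9383^0·0.3458^4 = -0.014296
d^2_{1,-1}(0.7061) = +0.315812 -0.014296 = +0.301516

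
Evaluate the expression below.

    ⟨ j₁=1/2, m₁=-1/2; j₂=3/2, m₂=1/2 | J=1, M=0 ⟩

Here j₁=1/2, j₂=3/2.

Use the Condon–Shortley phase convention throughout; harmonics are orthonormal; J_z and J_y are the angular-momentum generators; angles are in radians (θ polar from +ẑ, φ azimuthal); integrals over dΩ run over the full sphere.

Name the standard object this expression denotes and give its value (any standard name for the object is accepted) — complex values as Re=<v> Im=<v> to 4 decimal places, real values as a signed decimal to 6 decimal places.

This is a Clebsch–Gordan (vector-coupling) coefficient.
triangle: 1!·0!·2!/4! = 2/24
(j±m)!: 0!·1!·2!·1!·1!·1! = 2
prefactor² = (2J+1)·Δ·N² = 1/2
  k=1: −1/(1!·0!·0!·1!·0!·1!) = -1
Σ = -1  ⇒  CG² = 1/2·(-1)² = 1/2
CG = −√(1/2) = -0.707107

Clebsch–Gordan coefficient, −√(1/2) ≈ -0.707107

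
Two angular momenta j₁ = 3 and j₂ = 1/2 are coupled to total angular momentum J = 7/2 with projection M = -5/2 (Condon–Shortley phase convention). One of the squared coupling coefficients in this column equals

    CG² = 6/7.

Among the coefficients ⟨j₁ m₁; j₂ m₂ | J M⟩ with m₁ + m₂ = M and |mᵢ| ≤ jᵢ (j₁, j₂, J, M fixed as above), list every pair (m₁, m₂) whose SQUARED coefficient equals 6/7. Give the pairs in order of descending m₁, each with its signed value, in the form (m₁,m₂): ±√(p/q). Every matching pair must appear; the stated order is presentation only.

Admissible pairs with m₁+m₂ = M = -5/2: (-3,1/2), (-2,-1/2)
  (m₁,m₂)=(-2,-1/2): CG² = 6/7, CG = +√(6/7)   ← matches the target
  (m₁,m₂)=(-3,1/2): CG² = 1/7, CG = +√(1/7)
Pairs with CG² = 6/7: (-2,-1/2): +√(6/7)

(-2,-1/2): +√(6/7)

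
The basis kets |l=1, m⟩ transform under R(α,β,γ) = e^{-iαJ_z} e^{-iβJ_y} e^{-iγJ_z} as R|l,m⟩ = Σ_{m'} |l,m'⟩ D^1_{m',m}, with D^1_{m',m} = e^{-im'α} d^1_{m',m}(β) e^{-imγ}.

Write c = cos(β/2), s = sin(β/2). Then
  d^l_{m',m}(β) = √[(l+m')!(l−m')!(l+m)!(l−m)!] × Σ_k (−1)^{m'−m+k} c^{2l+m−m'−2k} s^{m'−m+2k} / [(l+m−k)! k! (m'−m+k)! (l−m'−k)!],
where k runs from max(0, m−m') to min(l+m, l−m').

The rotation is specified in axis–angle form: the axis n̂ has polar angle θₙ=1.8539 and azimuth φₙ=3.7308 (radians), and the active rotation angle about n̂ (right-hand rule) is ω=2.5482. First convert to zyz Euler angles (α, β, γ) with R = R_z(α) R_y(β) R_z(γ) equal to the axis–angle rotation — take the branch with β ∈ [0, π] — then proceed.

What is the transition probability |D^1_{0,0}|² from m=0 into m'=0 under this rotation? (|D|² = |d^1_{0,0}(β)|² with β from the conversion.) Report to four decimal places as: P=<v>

Axis–angle → zyz. n̂ = (sinθₙcosφₙ, sinθₙsinφₙ, cosθₙ) = (-0.798287, -0.533581, -0.279337), ω = 2.5482.
R = I cosω + sinω [n̂]ₓ + (1−cosω) n̂n̂ᵀ gives
  R = [+0.336534, +0.935284, +0.109495; +0.622886, -0.308302, +0.719001; +0.706228, -0.173765, -0.686329]
β = atan2(√(R₁₃²+R₂₃²), R₃₃) = 2.327226; α = atan2(R₂₃, R₁₃) mod 2π = 1.419670; γ = atan2(R₃₂, −R₃₁) mod 2π = 3.382848
D^1_{0,0}(1.4197,2.3272,3.3828) = e^{-i·0·1.4197}·d^1_{0,0}(2.3272)·e^{-i·0·3.3828}. Compute d first:
With c≡cos(β/2)=0.396025 and s≡sin(β/2)=0.918240, N=[1·1·1·1]^{1/2}=1.000000
k∈{0,1} keeps every argument non-negative
  k=0: (−1)^0·1.0000/(1)·0.3960^2·0.9182^0 = +0.156835
  k=1: (−1)^1·1.0000/(1)·0.3960^0·0.9182^2 = -0.843165
d^1_{0,0}(2.3272) = +0.156835 -0.843165 = -0.686329
|D^1_{0,0}|² = |d^1_{0,0}(β)|² = (-0.686329)² = 0.471048 (the z-rotation phases have unit modulus)

P=0.4710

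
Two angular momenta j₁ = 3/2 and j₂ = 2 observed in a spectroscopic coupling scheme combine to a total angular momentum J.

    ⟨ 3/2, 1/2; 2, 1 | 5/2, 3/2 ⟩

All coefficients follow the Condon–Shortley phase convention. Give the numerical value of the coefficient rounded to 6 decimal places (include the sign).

-0.169031

j₁+j₂−J=1  J+j₁−j₂=2  J−j₁+j₂=3  j₁+j₂+J+1=7
(j₁±m₁, j₂±m₂, J±M) = (2,1,3,1,4,1)
P² = 144/35
sum k=0..1:
  [0] +1/6 = 1/6
  [1] −1/4 = -1/4
S = -1/12
C² = P²·S² = 1/35 ; C = -0.169031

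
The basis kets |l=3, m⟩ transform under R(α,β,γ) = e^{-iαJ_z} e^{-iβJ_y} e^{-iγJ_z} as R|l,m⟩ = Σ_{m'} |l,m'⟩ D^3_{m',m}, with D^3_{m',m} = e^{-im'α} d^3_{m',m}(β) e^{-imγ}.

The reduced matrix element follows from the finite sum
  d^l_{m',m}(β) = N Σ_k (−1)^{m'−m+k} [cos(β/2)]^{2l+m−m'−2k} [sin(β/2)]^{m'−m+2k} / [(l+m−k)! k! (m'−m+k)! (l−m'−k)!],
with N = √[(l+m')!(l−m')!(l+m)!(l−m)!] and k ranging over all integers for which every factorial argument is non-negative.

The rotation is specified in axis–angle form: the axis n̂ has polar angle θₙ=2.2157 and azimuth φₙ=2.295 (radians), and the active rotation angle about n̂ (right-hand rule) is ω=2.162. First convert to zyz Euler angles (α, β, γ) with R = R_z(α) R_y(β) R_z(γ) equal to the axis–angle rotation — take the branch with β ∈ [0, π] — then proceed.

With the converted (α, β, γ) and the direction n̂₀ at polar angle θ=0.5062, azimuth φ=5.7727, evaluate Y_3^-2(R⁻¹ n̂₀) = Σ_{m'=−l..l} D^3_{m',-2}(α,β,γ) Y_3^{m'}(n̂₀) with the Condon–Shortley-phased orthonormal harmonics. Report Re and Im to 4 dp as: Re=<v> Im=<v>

Axis–angle → zyz. n̂ = (sinθₙcosφₙ, sinθₙsinφₙ, cosθₙ) = (-0.529473, +0.598591, -0.601121), ω = 2.1620.
R = I cosω + sinω [n̂]ₓ + (1−cosω) n̂n̂ᵀ gives
  R = [-0.120767, +0.005507, +0.992666; -0.992680, +0.000659, -0.120773; -0.001319, -0.999985, +0.005387]
β = atan2(√(R₁₃²+R₂₃²), R₃₃) = 1.565409; α = atan2(R₂₃, R₁₃) mod 2π = 6.162115; γ = atan2(R₃₂, −R₃₁) mod 2π = 4.713708
Need the full column D^3_{m',-2} for m'=−3..3 at α=6.1621, β=1.5654, γ=4.7137.
cos(β/2)=0.709009, sin(β/2)=0.705200
d^3_{-3,-2}: single k=1 term ⇒ +0.309489;  D = -0.289588+0.109191i
d^3_{-2,-2}: k∈[0..1] ⇒ +0.127031 -0.628349 = -0.501318;  D = +0.487008-0.118922i
d^3_{-1,-2}: k∈[0..1] ⇒ -0.399549 +0.790535 = +0.390986;  D = -0.388247+0.046197i
d^3_{0,-2}: k∈[0..1] ⇒ +0.688321 -0.680945 = +0.007376;  D = -0.007376-0.000019i
d^3_{1,-2}: k∈[0..1] ⇒ -0.790535 +0.391032 = -0.399503;  D = +0.396450+0.049296i
d^3_{2,-2}: k∈[0..1] ⇒ +0.621615 -0.122991 = +0.498624;  D = -0.483761-0.120837i
d^3_{3,-2}: single k=0 term ⇒ -0.302892;  D = +0.282847+0.108357i
Y_3^{m'}(θ=0.5062,φ=5.7727) and Σ D·Y over m':
  (-0.2896+0.1092i)·(+0.0019+0.0475i)  (+0.4870-0.1189i)·(+0.1098+0.1792i)  (-0.3882+0.0462i)·(+0.3862+0.2163i)  (-0.0074-0.0000i)·(+0.2691+0.0000i)  (+0.3965+0.0493i)·(-0.3862+0.2163i)  (-0.4838-0.1208i)·(+0.1098-0.1792i)  (+0.2828+0.1084i)·(-0.0019+0.0475i)
Y_3^-2(R⁻¹ n̂) = -0.337058+0.147847i

Re=-0.3371 Im=0.1478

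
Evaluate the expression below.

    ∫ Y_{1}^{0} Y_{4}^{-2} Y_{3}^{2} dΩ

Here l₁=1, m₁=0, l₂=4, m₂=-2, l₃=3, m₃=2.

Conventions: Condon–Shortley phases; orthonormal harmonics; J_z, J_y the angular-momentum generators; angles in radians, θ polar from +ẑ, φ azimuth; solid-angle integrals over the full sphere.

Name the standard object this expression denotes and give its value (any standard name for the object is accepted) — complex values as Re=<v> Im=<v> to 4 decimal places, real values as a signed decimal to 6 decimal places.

This is a Gaunt coefficient — the integral of a triple product of spherical harmonics over the sphere.
Rules hold: Σm=0, L=8 even, 3≤3≤5.
N = 3·9·7 = 189
Δ = 2!·0!·6!/9! = 1/252
Racah Σ t=1..1: t=1:−1/36 = -1/36
⇒ 3j(1 4 3; 0 0 0)² = 4/63, sgn +1
Racah Σ t=1..1: t=1:−1/120 = -1/120
⇒ 3j(1 4 3; 0 -2 2)² = 1/21, sgn +1
4πI² = N·(3j₀)²·(3jₘ)² = 4/7
I = +1·√(0.571429/4π) = 0.21324362

Gaunt coefficient, +0.213244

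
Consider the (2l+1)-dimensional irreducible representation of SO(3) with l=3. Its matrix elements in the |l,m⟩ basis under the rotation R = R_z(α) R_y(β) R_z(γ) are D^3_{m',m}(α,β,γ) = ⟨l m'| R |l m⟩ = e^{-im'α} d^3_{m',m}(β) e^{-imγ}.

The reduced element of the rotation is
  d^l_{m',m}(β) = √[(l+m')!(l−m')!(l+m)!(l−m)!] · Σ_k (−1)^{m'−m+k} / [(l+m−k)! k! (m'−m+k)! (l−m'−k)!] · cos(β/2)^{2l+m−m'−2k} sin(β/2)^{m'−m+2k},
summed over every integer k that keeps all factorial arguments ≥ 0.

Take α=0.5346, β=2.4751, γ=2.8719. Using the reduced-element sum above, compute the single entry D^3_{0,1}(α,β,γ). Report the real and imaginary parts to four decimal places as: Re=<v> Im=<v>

First d^3_{0,1}(β=2.4751), then the phase factors e^{-i(0)α} and e^{-i(1)γ}:
c=cos(2.475100/2)=0.327112, s=sin(2.475100/2)=0.944985; N=√[6·6·24·2]=41.569219
The bounds max(0,m−m')=1 and min(l+m,l−m')=3 give 3 terms
  k=1: (−1)^0·41.5692/(12)·0.3271^5·0.9450^1 = +0.012260
  k=2: (−1)^1·41.5692/(4)·0.3271^3·0.9450^3 = -0.306958
  k=3: (−1)^2·41.5692/(12)·0.3271^1·0.9450^5 = +0.853912
d^3_{0,1}(2.4751) = +0.012260 -0.306958 +0.853912 = +0.559215
Phases: e^{-i·(0)·0.5346}=+1.000000+0.000000i, e^{-i·(1)·2.8719}=-0.963853-0.266435i ⇒ D=-0.539001-0.148995i

Re=-0.5390 Im=-0.1490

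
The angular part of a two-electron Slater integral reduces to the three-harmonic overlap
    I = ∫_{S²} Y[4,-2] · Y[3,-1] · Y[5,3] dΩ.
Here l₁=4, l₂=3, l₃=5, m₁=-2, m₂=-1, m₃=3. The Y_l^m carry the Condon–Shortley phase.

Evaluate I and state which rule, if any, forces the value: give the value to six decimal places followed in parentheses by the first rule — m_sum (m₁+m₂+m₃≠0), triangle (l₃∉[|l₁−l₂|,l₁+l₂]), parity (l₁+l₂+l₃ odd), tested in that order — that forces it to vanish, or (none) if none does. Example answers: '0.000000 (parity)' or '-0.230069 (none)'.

Checks pass: Σm=0; 12 even; l₃=5∈[1,7].
(2·4+1)(2·3+1)(2·5+1) = 693
Δ: 2! 6! 4! / 13! → 1/180180
sum: t=0:+1/576 t=1:−1/144 t=2:+1/576 = -1/288
3j²(4 3 5; 0 0 0) = Δ·Π!·Σ² = 20/1001  (sign +1)
sum: t=0:+1/5760 t=1:−1/720 t=2:+1/2304 = -1/1280
3j²(4 3 5; -2 -1 3) = Δ·Π!·Σ² = 27/1430  (sign -1)
combine: 4πI² = 693·20/1001·27/1430 = 486/1859
take √, sign -1: I = -0.14423595
No selection rule forces the value: the integral is nonzero (none).

-0.144236 (none)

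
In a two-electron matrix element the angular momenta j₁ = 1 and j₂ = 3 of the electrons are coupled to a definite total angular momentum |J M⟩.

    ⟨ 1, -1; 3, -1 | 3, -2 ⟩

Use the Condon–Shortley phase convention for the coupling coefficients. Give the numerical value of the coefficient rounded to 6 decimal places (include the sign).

√[7·1!1!5!/8! · 0!2!2!4!1!5!] = √(240)
  +(−1)^1/∏(1,0,1,1,0,4)! = -1/24  (running -1/24)
⟨..|..⟩ = √(240)·(-1/24) = -0.645497

-0.645497  (= −√(5/12))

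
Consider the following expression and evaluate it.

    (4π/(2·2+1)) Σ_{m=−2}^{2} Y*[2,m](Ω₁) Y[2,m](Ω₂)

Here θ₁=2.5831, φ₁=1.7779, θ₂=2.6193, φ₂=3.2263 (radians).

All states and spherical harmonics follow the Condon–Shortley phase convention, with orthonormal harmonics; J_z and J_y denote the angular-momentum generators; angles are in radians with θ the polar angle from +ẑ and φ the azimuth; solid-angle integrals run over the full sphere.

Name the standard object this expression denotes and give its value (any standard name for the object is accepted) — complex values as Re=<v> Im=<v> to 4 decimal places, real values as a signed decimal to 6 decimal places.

This sum is the spherical-harmonic addition theorem: it equals the Legendre polynomial P_l(cos γ) of the angle γ between the two directions.
Expand P_2 via completeness: Σ_{m} conj(Y_{2,m}) at Ω₁ times Y_{2,m} at Ω₂ —
  term(m=-2) = (-0.010116, -0.002527)   from Y*(Ω₁)=(-0.099295, -0.043654), Y(Ω₂)=(0.094756, -0.016208)
  term(m=-1) = (0.014158, -0.115096)   from Y*(Ω₁)=(0.071389, -0.339758), Y(Ω₂)=(0.332820, -0.028260)
  term(m=+0) = (0.144325, 0.000000)   from Y*(Ω₁)=(0.365094, -0.000000), Y(Ω₂)=(0.395309, 0.000000)
  term(m=+1) = (0.014158, 0.115096)   from Y*(Ω₁)=(-0.071389, -0.339758), Y(Ω₂)=(-0.332820, -0.028260)
  term(m=+2) = (-0.010116, 0.002527)   from Y*(Ω₁)=(-0.099295, 0.043654), Y(Ω₂)=(0.094756, 0.016208)
Σ over m = (0.152409, -0.000000); ×(4π/5) → (0.383045, -0.000000). Real part: 0.383045

Legendre polynomial (addition theorem), +0.383045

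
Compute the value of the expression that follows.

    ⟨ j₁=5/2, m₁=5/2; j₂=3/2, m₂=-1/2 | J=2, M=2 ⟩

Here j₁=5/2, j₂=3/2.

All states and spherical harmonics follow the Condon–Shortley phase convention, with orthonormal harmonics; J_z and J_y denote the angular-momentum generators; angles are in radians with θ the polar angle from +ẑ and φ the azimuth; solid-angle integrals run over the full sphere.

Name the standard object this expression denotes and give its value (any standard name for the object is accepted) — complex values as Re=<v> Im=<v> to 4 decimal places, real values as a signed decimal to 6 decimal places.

This is a Clebsch–Gordan (vector-coupling) coefficient.
√[5·2!3!1!/7! · 5!0!1!2!4!0!] = √(480/7)
  +(−1)^0/∏(0,2,0,1,3,0)! = 1/12  (running 1/12)
⟨..|..⟩ = √(480/7)·(1/12) = +0.690066

Clebsch–Gordan coefficient, +√(10/21) ≈ +0.690066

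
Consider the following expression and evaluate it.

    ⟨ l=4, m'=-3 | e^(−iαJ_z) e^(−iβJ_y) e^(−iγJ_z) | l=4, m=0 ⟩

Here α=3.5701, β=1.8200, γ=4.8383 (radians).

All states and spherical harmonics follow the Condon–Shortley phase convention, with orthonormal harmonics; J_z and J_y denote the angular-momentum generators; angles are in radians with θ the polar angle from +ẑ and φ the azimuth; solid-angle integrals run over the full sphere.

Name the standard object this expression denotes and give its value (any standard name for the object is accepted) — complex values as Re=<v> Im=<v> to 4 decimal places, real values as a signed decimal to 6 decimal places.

Wigner D-matrix element, Re=0.0934 Im=0.3186

This is a Wigner D-matrix element — the rotation-matrix element ⟨l m'| R(α,β,γ) |l m⟩ in the angular-momentum basis.
First d^4_{-3,0}(β=1.8200), then the phase factors e^{-i(-3)α} and e^{-i(0)γ}:
With c≡cos(β/2)=0.613746 and s≡sin(β/2)=0.789504, N=[1·5040·24·24]^{1/2}=1703.830978
k∈{3,4} keeps every argument non-negative
  k=3: (−1)^0·1703.8310/(144)·0.6137^5·0.7895^3 = +0.507071
  k=4: (−1)^1·1703.8310/(144)·0.6137^3·0.7895^5 = -0.839074
d^4_{-3,0}(1.8200) = +0.507071 -0.839074 = -0.332003
Attach z-rotation phases: D = e^{-i(-3)(3.5701)}·(-0.332003)·e^{-i(0)(4.8383)} = +0.093433+0.318585i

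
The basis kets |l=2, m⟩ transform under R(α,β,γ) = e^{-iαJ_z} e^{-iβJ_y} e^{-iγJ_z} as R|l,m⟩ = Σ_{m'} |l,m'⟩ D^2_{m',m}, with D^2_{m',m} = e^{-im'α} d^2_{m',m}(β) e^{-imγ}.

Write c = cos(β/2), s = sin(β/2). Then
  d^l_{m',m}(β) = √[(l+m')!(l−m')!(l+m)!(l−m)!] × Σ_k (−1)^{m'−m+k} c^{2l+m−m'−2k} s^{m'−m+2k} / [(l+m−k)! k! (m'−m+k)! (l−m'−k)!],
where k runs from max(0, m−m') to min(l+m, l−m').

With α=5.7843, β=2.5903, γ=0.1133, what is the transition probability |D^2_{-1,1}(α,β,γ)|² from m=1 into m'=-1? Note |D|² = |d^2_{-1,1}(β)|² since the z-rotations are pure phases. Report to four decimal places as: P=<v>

Split into d^2_{-1,1}(β=2.5903) × two z-phases.
Half-angle: c=0.272169, s=0.962249. N=√(1·6·6·1)=6.000000
The bounds max(0,m−m')=2 and min(l+m,l−m')=3 give 2 terms
  k=2: (−1)^0·6.0000/(2)·0.2722^2·0.9622^2 = +0.205766
  k=3: (−1)^1·6.0000/(6)·0.2722^0·0.9622^4 = -0.857335
d^2_{-1,1}(2.5903) = +0.205766 -0.857335 = -0.651569
|D^2_{-1,1}|² = |d^2_{-1,1}(β)|² = (-0.651569)² = 0.424543 (the z-rotation phases have unit modulus)

P=0.4245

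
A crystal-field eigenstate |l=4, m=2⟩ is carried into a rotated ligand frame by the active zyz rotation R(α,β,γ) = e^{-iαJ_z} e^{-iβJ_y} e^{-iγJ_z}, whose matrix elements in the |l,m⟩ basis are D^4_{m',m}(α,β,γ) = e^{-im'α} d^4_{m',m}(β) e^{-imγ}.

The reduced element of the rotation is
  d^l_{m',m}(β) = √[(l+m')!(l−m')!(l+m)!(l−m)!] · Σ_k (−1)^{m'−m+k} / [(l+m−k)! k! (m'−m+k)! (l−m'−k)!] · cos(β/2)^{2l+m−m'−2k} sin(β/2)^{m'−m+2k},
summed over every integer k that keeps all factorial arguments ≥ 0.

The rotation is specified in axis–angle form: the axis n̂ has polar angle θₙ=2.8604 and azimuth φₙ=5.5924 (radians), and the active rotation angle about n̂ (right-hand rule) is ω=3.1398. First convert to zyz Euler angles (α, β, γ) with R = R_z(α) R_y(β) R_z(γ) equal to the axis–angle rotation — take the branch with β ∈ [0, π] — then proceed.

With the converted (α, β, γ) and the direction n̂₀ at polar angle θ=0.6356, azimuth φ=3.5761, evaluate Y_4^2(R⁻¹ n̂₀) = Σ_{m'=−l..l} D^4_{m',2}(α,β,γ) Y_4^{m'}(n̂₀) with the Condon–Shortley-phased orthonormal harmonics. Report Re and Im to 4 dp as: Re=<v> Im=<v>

Re=-0.3301 Im=0.2400

Axis–angle → zyz. n̂ = (sinθₙcosφₙ, sinθₙsinφₙ, cosθₙ) = (+0.213883, -0.176808, -0.960725), ω = 3.1398.
R = I cosω + sinω [n̂]ₓ + (1−cosω) n̂n̂ᵀ gives
  R = [-0.908506, -0.073910, -0.411283; -0.077355, -0.937476, +0.339344; -0.410649, +0.340111, +0.845986]
β = atan2(√(R₁₃²+R₂₃²), R₃₃) = 0.562385; α = atan2(R₂₃, R₁₃) mod 2π = 2.451740; γ = atan2(R₃₂, −R₃₁) mod 2π = 0.691718
Need the full column D^4_{m',2} for m'=−4..4 at α=2.4517, β=0.5624, γ=0.6917.
cos(β/2)=0.960725, sin(β/2)=0.277502
d^4_{-4,2}: single k=6 term ⇒ +0.002230;  D = -0.001203+0.001878i
d^4_{-3,2}: k∈[5..6] ⇒ +0.016380 -0.000456 = +0.015924;  D = +0.015158-0.004879i
d^4_{-2,2}: k∈[4..6] ⇒ +0.075779 -0.005058 +0.000035 = +0.070756;  D = -0.065750-0.026143i
d^4_{-1,2}: k∈[3..5] ⇒ +0.247347 -0.030955 +0.000517 = +0.216909;  D = +0.104466+0.190096i
d^4_{0,2}: k∈[2..4] ⇒ +0.574443 -0.127805 +0.003999 = +0.450637;  D = +0.083938-0.442750i
d^4_{1,2}: k∈[1..3] ⇒ +0.889398 -0.371021 +0.020637 = +0.539013;  D = -0.414479+0.344590i
d^4_{2,2}: k∈[0..2] ⇒ +0.725761 -0.726620 +0.075779 = +0.074920;  D = +0.074920-0.000280i
d^4_{3,2}: k∈[0..1] ⇒ -0.784375 +0.196326 = -0.588049;  D = +0.454979+0.372553i
d^4_{4,2}: single k=0 term ⇒ +0.320409;  D = +0.062029+0.314348i
Y_4^{m'}(θ=0.6356,φ=3.5761) and Σ D·Y over m':
  (-0.0012+0.0019i)·(-0.0091-0.0542i)  (+0.0152-0.0049i)·(-0.0557+0.2033i)  (-0.0657-0.0261i)·(+0.2689-0.3181i)  (+0.1045+0.1901i)·(-0.3143+0.1458i)  (+0.0839-0.4428i)·(-0.1851+0.0000i)  (-0.4145+0.3446i)·(+0.3143+0.1458i)  (+0.0749-0.0003i)·(+0.2689+0.3181i)  (+0.4550+0.3726i)·(+0.0557+0.2033i)  (+0.0620+0.3143i)·(-0.0091+0.0542i)
Y_4^2(R⁻¹ n̂) = -0.330117+0.240043i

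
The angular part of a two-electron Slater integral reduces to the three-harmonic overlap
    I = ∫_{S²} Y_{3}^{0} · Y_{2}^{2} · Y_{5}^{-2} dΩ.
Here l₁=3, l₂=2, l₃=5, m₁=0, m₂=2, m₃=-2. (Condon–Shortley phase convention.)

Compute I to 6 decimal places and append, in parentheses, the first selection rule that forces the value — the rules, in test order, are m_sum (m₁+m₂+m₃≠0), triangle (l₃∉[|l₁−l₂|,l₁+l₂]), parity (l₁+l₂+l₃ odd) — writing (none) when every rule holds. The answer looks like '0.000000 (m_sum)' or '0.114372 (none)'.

0.141758 (none)

Rules hold: Σm=0, L=10 even, 1≤5≤5.
N = 7·5·11 = 385
Δ = 0!·6!·4!/11! = 1/2310
Racah Σ t=0..0: t=0:+1/144 = 1/144
⇒ 3j(3 2 5; 0 0 0)² = 10/231, sgn -1
Racah Σ t=0..0: t=0:+1/864 = 1/864
⇒ 3j(3 2 5; 0 2 -2)² = 1/66, sgn -1
4πI² = N·(3j₀)²·(3jₘ)² = 25/99
I = +1·√(0.252525/4π) = 0.14175797
No selection rule forces the value: the integral is nonzero (none).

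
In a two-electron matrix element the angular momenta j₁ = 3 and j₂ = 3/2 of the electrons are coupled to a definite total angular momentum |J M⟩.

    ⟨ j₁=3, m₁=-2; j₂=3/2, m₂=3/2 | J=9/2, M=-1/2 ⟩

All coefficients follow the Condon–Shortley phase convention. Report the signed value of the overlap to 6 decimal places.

+0.218218  (= +√(1/21))

√[10·0!6!3!/10! · 1!5!3!0!4!5!] = √(172800/7)
  +(−1)^0/∏(0,0,5,3,1,0)! = 1/720  (running 1/720)
⟨..|..⟩ = √(172800/7)·(1/720) = +0.218218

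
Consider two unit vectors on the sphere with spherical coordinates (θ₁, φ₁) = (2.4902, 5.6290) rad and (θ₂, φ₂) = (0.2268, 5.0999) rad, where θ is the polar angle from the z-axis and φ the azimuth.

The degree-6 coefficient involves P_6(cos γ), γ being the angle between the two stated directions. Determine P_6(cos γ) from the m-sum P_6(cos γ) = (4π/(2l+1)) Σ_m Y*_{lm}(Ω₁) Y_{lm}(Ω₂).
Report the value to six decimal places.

0.012569

Summing Y*_{l m}(θ₁,φ₁)·Y_{l m}(θ₂,φ₂) over m ∈ [−6, 6]; prefactor 4π/(2·6+1) = 0.966644:
  [-6]  conj(Y_{6,-6})(Ω₁) = (-0.016999, 0.016935) ; Y_{6,-6}(Ω₂) = (0.000043, 0.000046) ; Δ = (-0.000001, -0.000000)
  [-5]  conj(Y_{6,-5})(Ω₁) = (0.108115, -0.014061) ; Y_{6,-5}(Ω₂) = (0.000875, -0.000336) ; Δ = (0.000090, -0.000049)
  [-4]  conj(Y_{6,-4})(Ω₁) = (-0.248509, -0.143892) ; Y_{6,-4}(Ω₂) = (0.000179, -0.008612) ; Δ = (-0.001284, 0.002114)
  [-3]  conj(Y_{6,-3})(Ω₁) = (0.174402, 0.422166) ; Y_{6,-3}(Ω₂) = (-0.049302, -0.021326) ; Δ = (0.000405, -0.024533)
  [-2]  conj(Y_{6,-2})(Ω₁) = (0.087420, -0.325442) ; Y_{6,-2}(Ω₂) = (-0.160676, 0.157376) ; Δ = (0.037170, 0.066048)
  [-1]  conj(Y_{6,-1})(Ω₁) = (0.122039, -0.093583) ; Y_{6,-1}(Ω₂) = (0.213667, 0.523504) ; Δ = (0.075067, 0.043892)
  [+0]  conj(Y_{6,0})(Ω₁) = (-0.391109, -0.000000) ; Y_{6,0}(Ω₂) = (0.536654, 0.000000) ; Δ = (-0.209890, -0.000000)
  [+1]  conj(Y_{6,1})(Ω₁) = (-0.122039, -0.093583) ; Y_{6,1}(Ω₂) = (-0.213667, 0.523504) ; Δ = (0.075067, -0.043892)
  [+2]  conj(Y_{6,2})(Ω₁) = (0.087420, 0.325442) ; Y_{6,2}(Ω₂) = (-0.160676, -0.157376) ; Δ = (0.037170, -0.066048)
  [+3]  conj(Y_{6,3})(Ω₁) = (-0.174402, 0.422166) ; Y_{6,3}(Ω₂) = (0.049302, -0.021326) ; Δ = (0.000405, 0.024533)
  [+4]  conj(Y_{6,4})(Ω₁) = (-0.248509, 0.143892) ; Y_{6,4}(Ω₂) = (0.000179, 0.008612) ; Δ = (-0.001284, -0.002114)
  [+5]  conj(Y_{6,5})(Ω₁) = (-0.108115, -0.014061) ; Y_{6,5}(Ω₂) = (-0.000875, -0.000336) ; Δ = (0.000090, 0.000049)
  [+6]  conj(Y_{6,6})(Ω₁) = (-0.016999, -0.016935) ; Y_{6,6}(Ω₂) = (0.000043, -0.000046) ; Δ = (-0.000001, 0.000000)
Total Σ_m = (0.013003, -0.000000). Multiply by 0.966644: (0.012569, -0.000000). P_6(cos γ) = 0.012569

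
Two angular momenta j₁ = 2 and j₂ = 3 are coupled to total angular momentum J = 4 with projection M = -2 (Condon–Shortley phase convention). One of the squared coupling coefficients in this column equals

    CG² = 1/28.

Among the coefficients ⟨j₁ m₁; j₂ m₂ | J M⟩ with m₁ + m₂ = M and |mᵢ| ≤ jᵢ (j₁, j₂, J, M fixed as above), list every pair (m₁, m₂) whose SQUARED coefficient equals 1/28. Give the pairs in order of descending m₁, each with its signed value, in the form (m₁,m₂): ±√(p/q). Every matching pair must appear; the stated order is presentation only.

Admissible pairs with m₁+m₂ = M = -2: (-2,0), (-1,-1), (0,-2), (1,-3)
  (m₁,m₂)=(1,-3): CG² = 27/140, CG = +√(27/140)
  (m₁,m₂)=(0,-2): CG² = 12/35, CG = +√(12/35)
  (m₁,m₂)=(-1,-1): CG² = 1/28, CG = −√(1/28)   ← matches the target
  (m₁,m₂)=(-2,0): CG² = 3/7, CG = −√(3/7)
Pairs with CG² = 1/28: (-1,-1): −√(1/28)

(-1,-1): −√(1/28)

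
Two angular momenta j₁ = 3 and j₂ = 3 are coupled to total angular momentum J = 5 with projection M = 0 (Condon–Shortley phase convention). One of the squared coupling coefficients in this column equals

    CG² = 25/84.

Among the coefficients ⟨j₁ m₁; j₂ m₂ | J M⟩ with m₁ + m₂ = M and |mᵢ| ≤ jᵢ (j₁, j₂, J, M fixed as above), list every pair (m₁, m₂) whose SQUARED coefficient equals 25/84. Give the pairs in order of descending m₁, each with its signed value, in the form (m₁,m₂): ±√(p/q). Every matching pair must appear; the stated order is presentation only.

(1,-1): +√(25/84); (-1,1): −√(25/84)

Admissible pairs with m₁+m₂ = M = 0: (-3,3), (-2,2), (-1,1), (0,0), (1,-1), (2,-2), (3,-3)
  (m₁,m₂)=(3,-3): CG² = 1/84, CG = +√(1/84)
  (m₁,m₂)=(2,-2): CG² = 4/21, CG = +√(4/21)
  (m₁,m₂)=(1,-1): CG² = 25/84, CG = +√(25/84)   ← matches the target
  (m₁,m₂)=(0,0): CG² = 0/1, CG = 0
  (m₁,m₂)=(-1,1): CG² = 25/84, CG = −√(25/84)   ← matches the target
  (m₁,m₂)=(-2,2): CG² = 4/21, CG = −√(4/21)
  (m₁,m₂)=(-3,3): CG² = 1/84, CG = −√(1/84)
Pairs with CG² = 25/84: (1,-1): +√(25/84); (-1,1): −√(25/84)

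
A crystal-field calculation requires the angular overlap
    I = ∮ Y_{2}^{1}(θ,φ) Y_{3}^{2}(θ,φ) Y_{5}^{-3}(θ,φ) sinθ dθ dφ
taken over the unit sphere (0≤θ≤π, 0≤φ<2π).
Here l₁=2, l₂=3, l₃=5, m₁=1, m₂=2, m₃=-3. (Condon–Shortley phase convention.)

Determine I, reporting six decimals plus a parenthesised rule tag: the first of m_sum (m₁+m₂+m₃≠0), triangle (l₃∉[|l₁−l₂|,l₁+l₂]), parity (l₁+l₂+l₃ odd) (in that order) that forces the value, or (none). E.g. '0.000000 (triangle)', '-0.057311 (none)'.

-0.253584 (none)

Rules hold: Σm=0, L=10 even, 1≤5≤5.
N = 5·7·11 = 385
Δ = 0!·4!·6!/11! = 1/2310
Racah Σ t=0..0: t=0:+1/144 = 1/144
⇒ 3j(2 3 5; 0 0 0)² = 10/231, sgn -1
Racah Σ t=0..0: t=0:+1/720 = 1/720
⇒ 3j(2 3 5; 1 2 -3)² = 8/165, sgn +1
4πI² = N·(3j₀)²·(3jₘ)² = 80/99
I = -1·√(0.808081/4π) = -0.25358436
No selection rule forces the value: the integral is nonzero (none).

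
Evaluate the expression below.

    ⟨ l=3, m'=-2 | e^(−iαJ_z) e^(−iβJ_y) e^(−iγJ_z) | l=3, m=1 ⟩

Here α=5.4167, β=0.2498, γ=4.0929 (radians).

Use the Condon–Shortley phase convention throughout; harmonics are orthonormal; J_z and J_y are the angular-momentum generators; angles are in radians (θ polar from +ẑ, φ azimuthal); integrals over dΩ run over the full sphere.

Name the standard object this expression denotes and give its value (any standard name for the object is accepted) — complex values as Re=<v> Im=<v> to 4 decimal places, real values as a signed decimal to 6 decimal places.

Wigner D-matrix element, Re=0.0106 Im=0.0052

This is a Wigner D-matrix element — the rotation-matrix element ⟨l m'| R(α,β,γ) |l m⟩ in the angular-momentum basis.
First d^3_{-2,1}(β=0.2498), then the phase factors e^{-i(-2)α} and e^{-i(1)γ}:
c=cos(0.249800/2)=0.992210, s=sin(0.249800/2)=0.124576; N=√[1·120·24·2]=75.894664
k: max(0,(1)−(-2))=3 … min(3+(1),3−(-2))=4
  k=3: (−1)^0·75.8947/(12)·0.9922^3·0.1246^3 = +0.011944
  k=4: (−1)^1·75.8947/(24)·0.9922^1·0.1246^5 = -0.000094
d^3_{-2,1}(0.2498) = +0.011944 -0.000094 = +0.011850
Attach z-rotation phases: D = e^{-i(-2)(5.4167)}·(+0.011850)·e^{-i(1)(4.0929)} = +0.010632+0.005232i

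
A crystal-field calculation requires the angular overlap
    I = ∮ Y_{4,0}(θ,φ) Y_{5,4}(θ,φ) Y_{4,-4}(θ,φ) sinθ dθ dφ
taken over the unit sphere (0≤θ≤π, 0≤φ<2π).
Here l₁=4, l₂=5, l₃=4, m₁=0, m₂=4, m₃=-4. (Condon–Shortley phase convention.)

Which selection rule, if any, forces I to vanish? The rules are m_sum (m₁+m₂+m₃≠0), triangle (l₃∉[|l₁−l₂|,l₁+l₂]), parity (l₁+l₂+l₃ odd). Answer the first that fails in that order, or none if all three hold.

parity

m₁+m₂+m₃ = 0 + 4 − 4 = 0  ✓
triangle: |4−5|=1 ≤ l₃=4 ≤ 4+5=9  ✓
parity: l₁+l₂+l₃ = 13 is odd  ✗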